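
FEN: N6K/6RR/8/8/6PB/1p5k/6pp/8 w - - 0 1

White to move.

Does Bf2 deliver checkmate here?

yes

After Bf2: black king on h3; in check: yes, from the white rook on h7.
King squares — g2: own pawn; h2: own pawn; g3: attacked by Bf2; g4: attacked by Rg7; h4: attacked by Bf2.
Black has no legal moves → checkmate.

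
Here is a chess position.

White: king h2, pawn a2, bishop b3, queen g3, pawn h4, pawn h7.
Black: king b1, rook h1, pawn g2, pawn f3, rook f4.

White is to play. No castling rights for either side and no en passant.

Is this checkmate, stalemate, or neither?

White to move; white king on h2.
In check: yes, from the black rook on h1.
King squares — g1: attacked by Rh1; h1: attacked by Pg2; g2: attacked by Pf3; g3: own queen; h3: attacked by Rh1.
Legal moves for White: none.
In check with no legal moves → checkmate.

checkmate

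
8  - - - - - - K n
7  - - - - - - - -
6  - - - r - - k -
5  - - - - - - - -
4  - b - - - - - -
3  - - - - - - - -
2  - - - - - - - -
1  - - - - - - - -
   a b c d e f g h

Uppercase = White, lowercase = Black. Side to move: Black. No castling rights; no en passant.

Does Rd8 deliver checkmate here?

After Rd8: white king on g8; in check: yes, from the black rook on d8.
King squares — f7: attacked by Kg6; g7: attacked by Kg6; h7: attacked by Kg6; f8: attacked by Bb4; h8: attacked by Rd8.
White has no legal moves → checkmate.

yes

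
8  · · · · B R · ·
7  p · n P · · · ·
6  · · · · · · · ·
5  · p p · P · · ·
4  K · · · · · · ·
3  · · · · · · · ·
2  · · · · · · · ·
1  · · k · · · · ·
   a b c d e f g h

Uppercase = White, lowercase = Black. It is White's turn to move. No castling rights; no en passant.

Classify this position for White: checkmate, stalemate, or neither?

neither

White to move; white king on a4.
In check: yes, from the black pawn on b5.
King squares — a3: available; b3: available; b4: attacked by Pc5; a5: available; b5: attacked by Nc7.
Legal moves for White: Ka5, Kb3, Ka3.
White is in check but has 3 legal moves → neither.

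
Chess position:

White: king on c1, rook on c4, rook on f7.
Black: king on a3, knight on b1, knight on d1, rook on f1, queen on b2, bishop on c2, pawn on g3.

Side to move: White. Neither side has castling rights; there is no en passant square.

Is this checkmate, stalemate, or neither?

checkmate

White to move; white king on c1.
In check: yes, from the black queen on b2.
King squares — b1: attacked by Qb2; d1: attacked by Rf1; b2: attacked by Nd1; c2: attacked by Qb2; d2: attacked by Nb1.
Legal moves for White: none.
In check with no legal moves → checkmate.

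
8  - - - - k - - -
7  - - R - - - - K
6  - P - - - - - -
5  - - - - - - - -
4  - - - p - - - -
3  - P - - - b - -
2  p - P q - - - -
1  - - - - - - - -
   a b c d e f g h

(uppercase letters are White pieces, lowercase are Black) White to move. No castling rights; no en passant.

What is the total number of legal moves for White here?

19

White to move; king on h7.
In check: no.
Legal moves: Kh8, Kg8, Kg7, Kg6, Rc8+, Rg7, Rf7, Re7+, Rd7, Rb7, Ra7, Rc6, Rc5, Rc4, Rc3, b7, b4, c3, c4.
Count: 19.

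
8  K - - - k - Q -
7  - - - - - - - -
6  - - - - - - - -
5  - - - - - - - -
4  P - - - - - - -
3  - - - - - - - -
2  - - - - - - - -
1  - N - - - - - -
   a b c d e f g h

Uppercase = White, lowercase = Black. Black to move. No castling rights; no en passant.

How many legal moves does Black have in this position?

Black to move; king on e8.
In check: yes, from the white queen on g8.
Legal moves: Ke7, Kd7.
Count: 2.

2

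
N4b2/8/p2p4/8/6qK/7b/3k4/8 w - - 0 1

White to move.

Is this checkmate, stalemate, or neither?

White to move; white king on h4.
In check: yes, from the black queen on g4.
King squares — g3: attacked by Qg4; h3: attacked by Qg4; g4: attacked by Bh3; g5: attacked by Qg4; h5: attacked by Qg4.
Legal moves for White: none.
In check with no legal moves → checkmate.

checkmate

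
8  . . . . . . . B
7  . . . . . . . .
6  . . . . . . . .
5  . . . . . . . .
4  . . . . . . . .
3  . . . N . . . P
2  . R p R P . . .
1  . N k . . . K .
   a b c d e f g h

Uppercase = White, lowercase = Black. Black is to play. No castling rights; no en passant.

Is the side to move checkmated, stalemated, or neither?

Black to move; black king on c1.
In check: yes, from the white knight on d3.
King squares — b1: attacked by Rb2; d1: attacked by Rd2; b2: attacked by Nd3; c2: own pawn; d2: attacked by Nb1.
Legal moves for Black: none.
In check with no legal moves → checkmate.

checkmate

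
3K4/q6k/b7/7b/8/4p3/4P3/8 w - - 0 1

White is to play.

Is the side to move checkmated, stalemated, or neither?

White to move; white king on d8.
In check: no.
King squares — c7: attacked by Qa7; d7: attacked by Qa7; e7: attacked by Qa7; c8: attacked by Ba6; e8: attacked by Bh5.
Legal moves for White: none.
Not in check and no legal moves → stalemate.

stalemate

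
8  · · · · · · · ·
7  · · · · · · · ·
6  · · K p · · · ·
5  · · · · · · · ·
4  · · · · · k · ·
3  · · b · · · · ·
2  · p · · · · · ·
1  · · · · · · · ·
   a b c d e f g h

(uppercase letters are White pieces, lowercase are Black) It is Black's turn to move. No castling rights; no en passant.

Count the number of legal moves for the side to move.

22

Black to move; king on f4.
In check: no.
Legal moves: Kg5, Kf5, Ke5, Kg4, Ke4, Kg3, Kf3, Ke3, Bh8, Bg7, Bf6, Be5, Ba5, Bd4, Bb4, Bd2, Be1, d5, b1=Q, b1=R, b1=B, b1=N.
Count: 22.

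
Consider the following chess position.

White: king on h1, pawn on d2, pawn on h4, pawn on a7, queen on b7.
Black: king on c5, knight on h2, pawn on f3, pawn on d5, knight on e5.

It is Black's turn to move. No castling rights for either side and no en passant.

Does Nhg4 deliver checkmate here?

After Nhg4: white king on h1; in check: no.
White is not in check, so this cannot be checkmate.

no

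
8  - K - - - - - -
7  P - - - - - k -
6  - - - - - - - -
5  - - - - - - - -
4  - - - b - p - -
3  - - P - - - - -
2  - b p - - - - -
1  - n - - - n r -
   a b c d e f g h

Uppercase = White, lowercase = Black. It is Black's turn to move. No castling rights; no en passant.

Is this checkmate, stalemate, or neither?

neither

Black to move; black king on g7.
In check: no.
Legal moves for Black include: Kh8, Kg8, Kf8, Kh7, Kf7, Kh6, Kg6, Kf6, Bxa7+, Bf6, Bb6, Be5+, Bc5, Be3, Bdxc3, Bf2, Bbxc3, Ba3, ... (list truncated; more exist).
Black has legal moves and is not in check → neither.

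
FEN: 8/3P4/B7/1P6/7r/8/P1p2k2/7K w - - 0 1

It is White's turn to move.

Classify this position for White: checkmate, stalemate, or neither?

White to move; white king on h1.
In check: yes, from the black rook on h4.
King squares — g1: attacked by Kf2; g2: attacked by Kf2; h2: attacked by Rh4.
Legal moves for White: none.
In check with no legal moves → checkmate.

checkmate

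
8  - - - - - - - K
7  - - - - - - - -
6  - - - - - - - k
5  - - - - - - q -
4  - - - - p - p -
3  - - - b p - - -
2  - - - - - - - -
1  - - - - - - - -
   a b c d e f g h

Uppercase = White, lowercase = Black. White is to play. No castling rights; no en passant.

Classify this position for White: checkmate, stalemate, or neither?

stalemate

White to move; white king on h8.
In check: no.
King squares — g7: attacked by Qg5; h7: attacked by Kh6; g8: attacked by Qg5.
Legal moves for White: none.
Not in check and no legal moves → stalemate.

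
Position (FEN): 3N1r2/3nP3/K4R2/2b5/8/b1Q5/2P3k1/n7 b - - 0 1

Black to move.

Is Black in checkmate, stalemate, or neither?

neither

Black to move; black king on g2.
In check: no.
Legal moves for Black include: Rh8, Rg8, Re8, Rxd8, Rf7, Rxf6+, Nb8+, Nxf6, Nb6, Ne5, Bxe7, Ba7, Bd6, Bb6, Bd4, Bcb4, Be3, Bf2, ... (list truncated; more exist).
Black has legal moves and is not in check → neither.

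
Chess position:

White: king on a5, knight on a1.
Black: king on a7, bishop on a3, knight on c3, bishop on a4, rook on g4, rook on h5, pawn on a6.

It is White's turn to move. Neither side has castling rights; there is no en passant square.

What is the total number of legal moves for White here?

White to move; king on a5.
In check: yes, from the black rook on h5.
Legal moves: none.
Count: 0.

0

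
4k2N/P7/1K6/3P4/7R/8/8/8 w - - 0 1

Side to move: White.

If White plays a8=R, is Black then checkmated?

After a8=R: black king on e8; in check: yes, from the white rook on a8.
Black has 2 legal replies: Ke7, Kd7.
In check but a legal move exists → not checkmate.

no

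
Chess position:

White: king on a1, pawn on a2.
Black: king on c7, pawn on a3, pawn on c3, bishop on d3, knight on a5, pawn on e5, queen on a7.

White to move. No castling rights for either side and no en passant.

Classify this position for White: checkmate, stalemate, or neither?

White to move; white king on a1.
In check: no.
King squares — b1: attacked by Bd3; a2: own pawn; b2: attacked by Pa3.
Legal moves for White: none.
Not in check and no legal moves → stalemate.

stalemate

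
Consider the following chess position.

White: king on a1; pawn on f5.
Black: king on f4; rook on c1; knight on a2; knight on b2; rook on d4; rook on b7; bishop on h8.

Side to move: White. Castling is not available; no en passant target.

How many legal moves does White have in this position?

1

White to move; king on a1.
In check: yes, from the black rook on c1.
Legal moves: Kxa2.
Count: 1.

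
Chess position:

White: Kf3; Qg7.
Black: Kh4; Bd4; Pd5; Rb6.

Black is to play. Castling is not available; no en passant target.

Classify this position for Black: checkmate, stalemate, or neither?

neither

Black to move; black king on h4.
In check: no.
Legal moves for Black include: Rb8, Rb7, Rh6, Rg6, Rf6+, Re6, Rd6, Rc6, Ra6, Rb5, Rb4, Rb3+, Rb2, Rb1, Kh5, Kh3, Bxg7, Bf6, ... (list truncated; more exist).
Black has legal moves and is not in check → neither.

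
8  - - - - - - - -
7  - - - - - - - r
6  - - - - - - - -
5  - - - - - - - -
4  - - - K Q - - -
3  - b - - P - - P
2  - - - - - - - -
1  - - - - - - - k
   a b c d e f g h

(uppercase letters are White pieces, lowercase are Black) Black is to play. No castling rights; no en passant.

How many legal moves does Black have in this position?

2

Black to move; king on h1.
In check: yes, from the white queen on e4.
Legal moves: Kh2, Kg1.
Count: 2.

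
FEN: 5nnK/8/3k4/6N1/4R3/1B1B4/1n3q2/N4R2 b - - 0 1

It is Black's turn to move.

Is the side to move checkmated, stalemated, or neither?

Black to move; black king on d6.
In check: no.
Legal moves for Black include: Ne7, Nh6, Nf6, Nh7, Nd7, Ng6+, Ne6, Kd7, Kc7, Kc6, Kc5, Qf7, Qa7, Qf6+, Qb6, Qf5, Qc5, Qh4+, ... (list truncated; more exist).
Black has legal moves and is not in check → neither.

neither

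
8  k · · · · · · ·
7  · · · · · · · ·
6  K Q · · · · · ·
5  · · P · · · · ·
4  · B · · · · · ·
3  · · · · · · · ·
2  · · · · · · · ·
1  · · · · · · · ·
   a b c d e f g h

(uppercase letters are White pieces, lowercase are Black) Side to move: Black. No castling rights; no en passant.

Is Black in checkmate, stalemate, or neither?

stalemate

Black to move; black king on a8.
In check: no.
King squares — a7: attacked by Ka6; b7: attacked by Ka6; b8: attacked by Qb6.
Legal moves for Black: none.
Not in check and no legal moves → stalemate.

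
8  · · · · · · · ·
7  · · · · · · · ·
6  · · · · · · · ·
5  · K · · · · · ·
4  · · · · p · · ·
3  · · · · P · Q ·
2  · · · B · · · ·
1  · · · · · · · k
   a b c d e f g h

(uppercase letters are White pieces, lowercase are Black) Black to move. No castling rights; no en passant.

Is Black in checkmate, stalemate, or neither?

stalemate

Black to move; black king on h1.
In check: no.
King squares — g1: attacked by Qg3; g2: attacked by Qg3; h2: attacked by Qg3.
Legal moves for Black: none.
Not in check and no legal moves → stalemate.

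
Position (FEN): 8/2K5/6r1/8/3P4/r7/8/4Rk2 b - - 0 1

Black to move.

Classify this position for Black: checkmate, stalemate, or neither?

neither

Black to move; black king on f1.
In check: yes, from the white rook on e1.
Legal moves for Black: Kg2, Kf2, Kxe1.
Black is in check but has 3 legal moves → neither.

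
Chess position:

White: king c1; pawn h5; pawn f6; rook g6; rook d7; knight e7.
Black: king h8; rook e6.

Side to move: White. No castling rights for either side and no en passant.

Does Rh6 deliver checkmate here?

After Rh6: black king on h8; in check: yes, from the white rook on h6.
King squares — g7: attacked by Pf6; h7: attacked by Rh6; g8: attacked by Ne7.
Black has no legal moves → checkmate.

yes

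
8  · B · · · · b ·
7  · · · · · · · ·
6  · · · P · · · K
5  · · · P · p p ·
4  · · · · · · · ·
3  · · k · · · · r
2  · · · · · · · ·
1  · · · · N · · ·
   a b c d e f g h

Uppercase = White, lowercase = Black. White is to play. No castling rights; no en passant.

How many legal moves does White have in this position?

White to move; king on h6.
In check: yes, from the black rook on h3.
Legal moves: Kg7, Kg6, Kxg5.
Count: 3.

3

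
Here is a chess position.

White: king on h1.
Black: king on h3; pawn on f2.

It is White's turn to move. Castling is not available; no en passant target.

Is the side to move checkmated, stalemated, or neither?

stalemate

White to move; white king on h1.
In check: no.
King squares — g1: attacked by Pf2; g2: attacked by Kh3; h2: attacked by Kh3.
Legal moves for White: none.
Not in check and no legal moves → stalemate.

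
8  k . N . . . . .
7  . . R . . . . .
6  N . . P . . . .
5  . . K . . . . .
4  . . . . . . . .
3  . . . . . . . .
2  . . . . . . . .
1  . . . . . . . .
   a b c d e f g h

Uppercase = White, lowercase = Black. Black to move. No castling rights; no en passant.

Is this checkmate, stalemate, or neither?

Black to move; black king on a8.
In check: no.
King squares — a7: attacked by Rc7; b7: attacked by Rc7; b8: attacked by Na6.
Legal moves for Black: none.
Not in check and no legal moves → stalemate.

stalemate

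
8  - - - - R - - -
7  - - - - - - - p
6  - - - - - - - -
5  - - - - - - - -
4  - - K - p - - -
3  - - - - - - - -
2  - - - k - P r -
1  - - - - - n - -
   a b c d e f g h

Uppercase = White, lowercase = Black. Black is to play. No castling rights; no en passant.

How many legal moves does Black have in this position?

Black to move; king on d2.
In check: no.
Legal moves: Rg8, Rg7, Rg6, Rg5, Rg4, Rg3, Rh2, Rxf2, Rg1, Ke2, Kc2, Ke1, Kd1, Kc1, Ng3, Ne3+, Nh2, h6, e3, h5.
Count: 20.

20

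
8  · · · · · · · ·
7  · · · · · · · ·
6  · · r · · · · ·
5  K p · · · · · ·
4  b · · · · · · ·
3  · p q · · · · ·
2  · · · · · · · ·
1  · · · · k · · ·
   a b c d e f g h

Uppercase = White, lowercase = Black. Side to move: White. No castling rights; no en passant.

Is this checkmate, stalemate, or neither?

checkmate

White to move; white king on a5.
In check: yes, from the black queen on c3.
King squares — a4: attacked by Pb5; b4: attacked by Qc3; b5: attacked by Ba4; a6: attacked by Rc6; b6: attacked by Rc6.
Legal moves for White: none.
In check with no legal moves → checkmate.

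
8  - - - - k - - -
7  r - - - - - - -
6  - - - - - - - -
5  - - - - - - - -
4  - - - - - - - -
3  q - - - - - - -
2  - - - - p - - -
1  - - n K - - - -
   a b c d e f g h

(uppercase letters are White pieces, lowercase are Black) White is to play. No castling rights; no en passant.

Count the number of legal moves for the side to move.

3

White to move; king on d1.
In check: yes, from the black pawn on e2.
Legal moves: Kd2, Kc2, Ke1.
Count: 3.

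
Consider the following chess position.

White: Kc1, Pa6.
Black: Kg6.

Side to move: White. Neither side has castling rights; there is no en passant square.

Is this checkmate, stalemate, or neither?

White to move; white king on c1.
In check: no.
Legal moves for White: Kd2, Kc2, Kb2, Kd1, Kb1, a7.
White has 6 legal moves and is not in check → neither.

neither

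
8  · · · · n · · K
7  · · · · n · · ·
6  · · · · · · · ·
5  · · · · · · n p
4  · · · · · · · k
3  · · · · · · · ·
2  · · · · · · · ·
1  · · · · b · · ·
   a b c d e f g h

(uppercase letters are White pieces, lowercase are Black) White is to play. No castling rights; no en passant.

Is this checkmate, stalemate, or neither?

stalemate

White to move; white king on h8.
In check: no.
King squares — g7: attacked by Ne8; h7: attacked by Ng5; g8: attacked by Ne7.
Legal moves for White: none.
Not in check and no legal moves → stalemate.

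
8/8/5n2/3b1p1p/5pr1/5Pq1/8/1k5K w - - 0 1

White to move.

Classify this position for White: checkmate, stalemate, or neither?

stalemate

White to move; white king on h1.
In check: no.
King squares — g1: attacked by Qg3; g2: attacked by Qg3; h2: attacked by Qg3.
Legal moves for White: none.
Not in check and no legal moves → stalemate.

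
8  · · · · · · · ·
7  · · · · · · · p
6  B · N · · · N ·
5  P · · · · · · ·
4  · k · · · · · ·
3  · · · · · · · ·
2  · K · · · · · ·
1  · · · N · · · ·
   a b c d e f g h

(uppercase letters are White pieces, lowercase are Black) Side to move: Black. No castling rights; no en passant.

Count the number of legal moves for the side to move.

2

Black to move; king on b4.
In check: yes, from the white knight on c6.
Legal moves: Kc5, Ka4.
Count: 2.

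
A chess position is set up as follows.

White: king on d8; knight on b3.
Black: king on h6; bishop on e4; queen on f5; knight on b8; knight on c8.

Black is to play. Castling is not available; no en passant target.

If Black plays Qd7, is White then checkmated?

After Qd7: white king on d8; in check: yes, from the black queen on d7.
King squares — c7: attacked by Qd7; d7: attacked by Nb8; e7: attacked by Qd7; c8: attacked by Qd7; e8: attacked by Qd7.
White has no legal moves → checkmate.

yes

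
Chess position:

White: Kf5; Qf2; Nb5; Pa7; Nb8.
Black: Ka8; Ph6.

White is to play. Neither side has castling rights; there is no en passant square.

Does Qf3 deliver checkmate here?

yes

After Qf3: black king on a8; in check: yes, from the white queen on f3.
King squares — a7: attacked by Nb5; b7: attacked by Qf3; b8: attacked by Pa7.
Black has no legal moves → checkmate.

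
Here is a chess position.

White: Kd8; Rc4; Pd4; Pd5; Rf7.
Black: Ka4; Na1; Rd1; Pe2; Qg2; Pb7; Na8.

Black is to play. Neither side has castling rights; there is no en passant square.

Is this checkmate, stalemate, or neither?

Black to move; black king on a4.
In check: yes, from the white rook on c4.
Legal moves for Black: Kb5, Ka5, Kb3, Ka3.
Black is in check but has 4 legal moves → neither.

neither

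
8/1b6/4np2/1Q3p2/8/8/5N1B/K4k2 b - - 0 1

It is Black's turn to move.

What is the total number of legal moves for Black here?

Black to move; king on f1.
In check: yes, from the white queen on b5.
Legal moves: Kg2, Kxf2, Ke1.
Count: 3.

3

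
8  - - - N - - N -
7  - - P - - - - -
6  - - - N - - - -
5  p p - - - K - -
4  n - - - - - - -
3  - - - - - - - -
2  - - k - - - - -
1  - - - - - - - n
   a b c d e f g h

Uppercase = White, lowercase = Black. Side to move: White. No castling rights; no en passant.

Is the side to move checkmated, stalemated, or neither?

White to move; white king on f5.
In check: no.
Legal moves for White include: Ne7, Nh6, Nf6, N8f7, N8b7, Ne6, Nc6, Ne8, Nc8, N6f7, N6b7, Nxb5, Ne4, Nc4, Kg6, Kf6, Ke6, Kg5, ... (list truncated; more exist).
White has legal moves and is not in check → neither.

neither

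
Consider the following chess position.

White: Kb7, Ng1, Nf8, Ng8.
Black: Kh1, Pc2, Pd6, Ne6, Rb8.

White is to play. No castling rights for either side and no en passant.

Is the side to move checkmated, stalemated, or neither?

neither

White to move; white king on b7.
In check: yes, from the black rook on b8.
Legal moves for White: Kxb8, Ka7, Kc6, Ka6.
White is in check but has 4 legal moves → neither.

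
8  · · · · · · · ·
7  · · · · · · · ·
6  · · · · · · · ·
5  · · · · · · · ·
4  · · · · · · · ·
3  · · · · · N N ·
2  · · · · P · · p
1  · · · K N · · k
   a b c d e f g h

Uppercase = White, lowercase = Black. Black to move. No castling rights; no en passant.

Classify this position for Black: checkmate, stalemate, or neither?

checkmate

Black to move; black king on h1.
In check: yes, from the white knight on g3.
King squares — g1: attacked by Nf3; g2: attacked by Ne1; h2: own pawn.
Legal moves for Black: none.
In check with no legal moves → checkmate.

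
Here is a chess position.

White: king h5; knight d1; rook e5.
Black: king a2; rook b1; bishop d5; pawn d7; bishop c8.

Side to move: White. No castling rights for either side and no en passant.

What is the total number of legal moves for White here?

19

White to move; king on h5.
In check: no.
Legal moves: Kh6, Kg6, Kg5, Kh4, Kg4, Re8, Re7, Re6, Rg5, Rf5, Rxd5, Re4, Re3, Re2+, Re1, Ne3, Nc3+, Nf2, Nb2.
Count: 19.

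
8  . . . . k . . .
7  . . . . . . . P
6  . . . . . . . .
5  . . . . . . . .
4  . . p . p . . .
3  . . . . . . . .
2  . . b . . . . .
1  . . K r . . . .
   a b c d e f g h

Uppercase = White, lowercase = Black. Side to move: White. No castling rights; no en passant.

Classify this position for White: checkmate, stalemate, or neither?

White to move; white king on c1.
In check: yes, from the black rook on d1.
King squares — b1: attacked by Rd1; d1: attacked by Bc2; b2: available; c2: available; d2: attacked by Rd1.
Legal moves for White: Kxc2, Kb2.
White is in check but has 2 legal moves → neither.

neither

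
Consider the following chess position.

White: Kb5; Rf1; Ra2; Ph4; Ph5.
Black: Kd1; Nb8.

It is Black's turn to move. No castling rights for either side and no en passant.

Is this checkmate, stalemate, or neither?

Black to move; black king on d1.
In check: yes, from the white rook on f1.
King squares — c1: attacked by Rf1; e1: attacked by Rf1; c2: attacked by Ra2; d2: attacked by Ra2; e2: attacked by Ra2.
Legal moves for Black: none.
In check with no legal moves → checkmate.

checkmate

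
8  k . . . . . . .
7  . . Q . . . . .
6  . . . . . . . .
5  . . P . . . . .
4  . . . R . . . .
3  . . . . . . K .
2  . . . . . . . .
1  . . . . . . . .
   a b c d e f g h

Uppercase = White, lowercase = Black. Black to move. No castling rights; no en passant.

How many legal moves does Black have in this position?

Black to move; king on a8.
In check: no.
Legal moves: none.
Count: 0.

0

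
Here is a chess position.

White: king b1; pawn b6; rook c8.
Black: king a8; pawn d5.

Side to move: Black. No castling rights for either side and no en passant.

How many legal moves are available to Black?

Black to move; king on a8.
In check: yes, from the white rook on c8.
Legal moves: Kb7.
Count: 1.

1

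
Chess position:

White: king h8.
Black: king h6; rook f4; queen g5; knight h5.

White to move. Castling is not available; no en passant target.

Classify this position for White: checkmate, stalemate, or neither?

White to move; white king on h8.
In check: no.
King squares — g7: attacked by Qg5; h7: attacked by Kh6; g8: attacked by Qg5.
Legal moves for White: none.
Not in check and no legal moves → stalemate.

stalemate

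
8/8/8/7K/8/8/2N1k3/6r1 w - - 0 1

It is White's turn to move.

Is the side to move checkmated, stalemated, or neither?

White to move; white king on h5.
In check: no.
Legal moves for White: Kh6, Kh4, Nd4+, Nb4, Ne3, Na3, Ne1, Na1.
White has 8 legal moves and is not in check → neither.

neither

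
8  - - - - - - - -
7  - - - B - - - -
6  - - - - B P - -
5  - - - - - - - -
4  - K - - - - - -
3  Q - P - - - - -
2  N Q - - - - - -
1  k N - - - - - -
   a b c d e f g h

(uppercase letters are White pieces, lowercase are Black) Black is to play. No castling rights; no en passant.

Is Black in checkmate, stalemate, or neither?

checkmate

Black to move; black king on a1.
In check: yes, from the white queen on b2.
King squares — b1: attacked by Qb2; a2: attacked by Qb2; b2: attacked by Qa3.
Legal moves for Black: none.
In check with no legal moves → checkmate.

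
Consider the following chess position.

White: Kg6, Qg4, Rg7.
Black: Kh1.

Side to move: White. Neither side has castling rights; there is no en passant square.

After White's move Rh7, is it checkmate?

After Rh7: black king on h1; in check: yes, from the white rook on h7.
King squares — g1: attacked by Qg4; g2: attacked by Qg4; h2: attacked by Rh7.
Black has no legal moves → checkmate.

yes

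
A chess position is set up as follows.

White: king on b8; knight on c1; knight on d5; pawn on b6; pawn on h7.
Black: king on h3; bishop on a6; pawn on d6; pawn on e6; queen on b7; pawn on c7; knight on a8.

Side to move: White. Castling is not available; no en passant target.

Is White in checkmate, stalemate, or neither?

checkmate

White to move; white king on b8.
In check: yes, from the black queen on b7.
King squares — a7: attacked by Qb7; b7: attacked by Ba6; c7: attacked by Qb7; a8: attacked by Qb7; c8: attacked by Qb7.
Legal moves for White: none.
In check with no legal moves → checkmate.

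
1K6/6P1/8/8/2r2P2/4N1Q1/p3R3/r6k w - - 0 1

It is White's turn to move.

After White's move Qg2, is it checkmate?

After Qg2: black king on h1; in check: yes, from the white queen on g2.
King squares — g1: attacked by Qg2; g2: attacked by Re2; h2: attacked by Qg2.
Black has no legal moves → checkmate.

yes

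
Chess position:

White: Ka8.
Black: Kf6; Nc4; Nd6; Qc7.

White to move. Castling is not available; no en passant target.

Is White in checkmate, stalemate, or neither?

stalemate

White to move; white king on a8.
In check: no.
King squares — a7: attacked by Qc7; b7: attacked by Nd6; b8: attacked by Qc7.
Legal moves for White: none.
Not in check and no legal moves → stalemate.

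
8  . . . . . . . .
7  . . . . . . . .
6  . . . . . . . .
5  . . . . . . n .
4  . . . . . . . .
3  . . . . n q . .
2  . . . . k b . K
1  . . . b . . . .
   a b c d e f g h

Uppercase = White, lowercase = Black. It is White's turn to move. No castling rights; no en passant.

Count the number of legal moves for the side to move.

0

White to move; king on h2.
In check: no.
Legal moves: none.
Count: 0.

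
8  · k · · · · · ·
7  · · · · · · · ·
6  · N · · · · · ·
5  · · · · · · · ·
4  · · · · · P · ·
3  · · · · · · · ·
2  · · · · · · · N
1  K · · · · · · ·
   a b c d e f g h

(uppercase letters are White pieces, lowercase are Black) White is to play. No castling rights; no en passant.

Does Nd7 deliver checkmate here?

After Nd7: black king on b8; in check: yes, from the white knight on d7.
Black has 5 legal replies: Kc8, Ka8, Kc7, Kb7, Ka7.
In check but a legal move exists → not checkmate.

no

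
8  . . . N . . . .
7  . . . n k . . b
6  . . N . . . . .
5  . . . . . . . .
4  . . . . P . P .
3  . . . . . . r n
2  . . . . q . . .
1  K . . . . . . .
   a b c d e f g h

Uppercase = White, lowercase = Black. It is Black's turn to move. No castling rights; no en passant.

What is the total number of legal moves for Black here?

4

Black to move; king on e7.
In check: yes, from the white knight on c6.
Legal moves: Kf8, Ke8, Kf6, Kd6.
Count: 4.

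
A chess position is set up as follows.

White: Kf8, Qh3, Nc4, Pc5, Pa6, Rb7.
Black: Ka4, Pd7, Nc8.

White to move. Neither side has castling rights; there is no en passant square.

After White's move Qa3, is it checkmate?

yes

After Qa3: black king on a4; in check: yes, from the white queen on a3.
King squares — a3: attacked by Nc4; b3: attacked by Qa3; b4: attacked by Qa3; a5: attacked by Qa3; b5: attacked by Rb7.
Black has no legal moves → checkmate.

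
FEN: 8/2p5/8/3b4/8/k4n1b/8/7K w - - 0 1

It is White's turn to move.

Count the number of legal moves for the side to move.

White to move; king on h1.
In check: no.
Legal moves: none.
Count: 0.

0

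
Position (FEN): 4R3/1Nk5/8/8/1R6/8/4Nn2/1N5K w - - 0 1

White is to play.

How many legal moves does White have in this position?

3

White to move; king on h1.
In check: yes, from the black knight on f2.
Legal moves: Kh2, Kg2, Kg1.
Count: 3.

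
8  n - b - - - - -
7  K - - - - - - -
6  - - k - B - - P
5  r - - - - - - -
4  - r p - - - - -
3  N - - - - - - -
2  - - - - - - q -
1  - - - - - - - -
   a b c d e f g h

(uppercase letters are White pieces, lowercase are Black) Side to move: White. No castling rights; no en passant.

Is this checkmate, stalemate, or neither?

White to move; white king on a7.
In check: yes, from the black rook on a5.
King squares — a6: attacked by Ra5; b6: attacked by Rb4; b7: attacked by Rb4; a8: attacked by Ra5; b8: attacked by Rb4.
Legal moves for White: none.
In check with no legal moves → checkmate.

checkmate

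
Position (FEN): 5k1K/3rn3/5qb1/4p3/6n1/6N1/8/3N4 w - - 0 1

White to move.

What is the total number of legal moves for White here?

White to move; king on h8.
In check: yes, from the black queen on f6.
Legal moves: none.
Count: 0.

0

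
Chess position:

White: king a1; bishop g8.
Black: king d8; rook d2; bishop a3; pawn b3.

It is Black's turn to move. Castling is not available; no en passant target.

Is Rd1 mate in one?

After Rd1: white king on a1; in check: yes, from the black rook on d1.
King squares — b1: attacked by Rd1; a2: attacked by Pb3; b2: attacked by Ba3.
White has no legal moves → checkmate.

yes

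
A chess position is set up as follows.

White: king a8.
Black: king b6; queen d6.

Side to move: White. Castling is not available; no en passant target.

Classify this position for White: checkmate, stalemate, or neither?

stalemate

White to move; white king on a8.
In check: no.
King squares — a7: attacked by Kb6; b7: attacked by Kb6; b8: attacked by Qd6.
Legal moves for White: none.
Not in check and no legal moves → stalemate.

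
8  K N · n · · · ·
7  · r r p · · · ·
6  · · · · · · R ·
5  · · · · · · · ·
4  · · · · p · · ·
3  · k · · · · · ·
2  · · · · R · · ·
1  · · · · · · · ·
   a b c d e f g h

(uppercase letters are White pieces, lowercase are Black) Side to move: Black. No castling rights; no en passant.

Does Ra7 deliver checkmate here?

yes

After Ra7: white king on a8; in check: yes, from the black rook on a7.
King squares — a7: attacked by Rc7; b7: attacked by Ra7; b8: own knight.
White has no legal moves → checkmate.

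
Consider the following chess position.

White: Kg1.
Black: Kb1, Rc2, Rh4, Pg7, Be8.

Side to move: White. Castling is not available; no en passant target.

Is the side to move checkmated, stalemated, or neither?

White to move; white king on g1.
In check: no.
Legal moves for White: Kf1.
White has 1 legal move and is not in check → neither.

neither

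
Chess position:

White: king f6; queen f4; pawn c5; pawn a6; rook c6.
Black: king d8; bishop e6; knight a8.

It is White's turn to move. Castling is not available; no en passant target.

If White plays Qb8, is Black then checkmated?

After Qb8: black king on d8; in check: yes, from the white queen on b8.
Black has 2 legal replies: Kd7, Bc8.
In check but a legal move exists → not checkmate.

no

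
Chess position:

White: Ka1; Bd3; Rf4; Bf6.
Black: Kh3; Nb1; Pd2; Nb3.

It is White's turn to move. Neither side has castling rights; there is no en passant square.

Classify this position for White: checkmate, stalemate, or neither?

White to move; white king on a1.
In check: yes, from the black knight on b3.
Legal moves for White: Kb2, Ka2, Kxb1.
White is in check but has 3 legal moves → neither.

neither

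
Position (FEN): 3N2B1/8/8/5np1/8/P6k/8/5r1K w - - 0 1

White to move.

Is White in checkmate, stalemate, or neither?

checkmate

White to move; white king on h1.
In check: yes, from the black rook on f1.
King squares — g1: attacked by Rf1; g2: attacked by Kh3; h2: attacked by Kh3.
Legal moves for White: none.
In check with no legal moves → checkmate.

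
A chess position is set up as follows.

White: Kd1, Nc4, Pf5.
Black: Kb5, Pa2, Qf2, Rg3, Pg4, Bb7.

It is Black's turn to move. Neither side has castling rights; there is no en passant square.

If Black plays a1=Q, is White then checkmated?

yes

After a1=Q: white king on d1; in check: yes, from the black queen on a1.
King squares — c1: attacked by Qa1; e1: attacked by Qa1; c2: attacked by Qf2; d2: attacked by Qf2; e2: attacked by Qf2.
White has no legal moves → checkmate.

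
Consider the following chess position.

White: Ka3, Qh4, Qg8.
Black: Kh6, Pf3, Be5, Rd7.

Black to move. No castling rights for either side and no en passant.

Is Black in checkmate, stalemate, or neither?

checkmate

Black to move; black king on h6.
In check: yes, from the white queen on h4.
King squares — g5: attacked by Qh4; h5: attacked by Qh4; g6: attacked by Qg8; g7: attacked by Qg8; h7: attacked by Qh4.
Legal moves for Black: none.
In check with no legal moves → checkmate.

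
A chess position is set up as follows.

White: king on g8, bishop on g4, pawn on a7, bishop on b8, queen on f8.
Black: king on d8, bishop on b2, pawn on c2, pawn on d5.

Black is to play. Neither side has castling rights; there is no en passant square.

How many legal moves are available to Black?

Black to move; king on d8.
In check: yes, from the white queen on f8.
Legal moves: none.
Count: 0.

0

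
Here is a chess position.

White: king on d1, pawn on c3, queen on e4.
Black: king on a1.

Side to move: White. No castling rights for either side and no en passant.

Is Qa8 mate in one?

After Qa8: black king on a1; in check: yes, from the white queen on a8.
Black has 2 legal replies: Kb2, Kb1.
In check but a legal move exists → not checkmate.

no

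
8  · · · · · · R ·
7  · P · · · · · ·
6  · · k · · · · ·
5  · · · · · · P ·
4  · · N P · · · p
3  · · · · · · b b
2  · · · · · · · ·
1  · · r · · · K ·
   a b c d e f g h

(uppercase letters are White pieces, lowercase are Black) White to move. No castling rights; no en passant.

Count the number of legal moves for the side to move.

0

White to move; king on g1.
In check: yes, from the black rook on c1.
Legal moves: none.
Count: 0.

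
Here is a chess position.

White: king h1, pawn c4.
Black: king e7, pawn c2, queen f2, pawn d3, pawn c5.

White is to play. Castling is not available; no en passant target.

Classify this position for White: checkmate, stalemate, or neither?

White to move; white king on h1.
In check: no.
King squares — g1: attacked by Qf2; g2: attacked by Qf2; h2: attacked by Qf2.
Legal moves for White: none.
Not in check and no legal moves → stalemate.

stalemate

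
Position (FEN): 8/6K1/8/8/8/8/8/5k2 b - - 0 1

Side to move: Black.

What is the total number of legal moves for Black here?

Black to move; king on f1.
In check: no.
Legal moves: Kg2, Kf2, Ke2, Kg1, Ke1.
Count: 5.

5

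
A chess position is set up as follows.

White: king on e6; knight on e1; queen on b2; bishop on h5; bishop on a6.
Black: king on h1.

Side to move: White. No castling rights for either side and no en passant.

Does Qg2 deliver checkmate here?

After Qg2: black king on h1; in check: yes, from the white queen on g2.
King squares — g1: attacked by Qg2; g2: attacked by Ne1; h2: attacked by Qg2.
Black has no legal moves → checkmate.

yes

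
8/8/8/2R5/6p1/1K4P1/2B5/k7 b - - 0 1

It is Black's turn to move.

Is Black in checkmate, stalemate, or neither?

Black to move; black king on a1.
In check: no.
King squares — b1: attacked by Bc2; a2: attacked by Kb3; b2: attacked by Kb3.
Legal moves for Black: none.
Not in check and no legal moves → stalemate.

stalemate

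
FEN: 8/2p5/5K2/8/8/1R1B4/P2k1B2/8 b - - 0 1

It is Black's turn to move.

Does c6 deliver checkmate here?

no

After c6: white king on f6; in check: no.
White is not in check, so this cannot be checkmate.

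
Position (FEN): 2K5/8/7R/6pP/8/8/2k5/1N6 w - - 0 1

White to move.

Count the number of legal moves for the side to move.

White to move; king on c8.
In check: no.
Legal moves: Kd8, Kb8, Kd7, Kc7, Kb7, Rh8, Rh7, Rg6, Rf6, Re6, Rd6, Rc6+, Rb6, Ra6, Nc3, Na3+, Nd2.
Count: 17.

17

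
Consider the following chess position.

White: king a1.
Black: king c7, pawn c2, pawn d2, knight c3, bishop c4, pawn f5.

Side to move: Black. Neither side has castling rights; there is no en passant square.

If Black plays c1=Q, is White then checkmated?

yes

After c1=Q: white king on a1; in check: yes, from the black queen on c1.
King squares — b1: attacked by Qc1; a2: attacked by Nc3; b2: attacked by Qc1.
White has no legal moves → checkmate.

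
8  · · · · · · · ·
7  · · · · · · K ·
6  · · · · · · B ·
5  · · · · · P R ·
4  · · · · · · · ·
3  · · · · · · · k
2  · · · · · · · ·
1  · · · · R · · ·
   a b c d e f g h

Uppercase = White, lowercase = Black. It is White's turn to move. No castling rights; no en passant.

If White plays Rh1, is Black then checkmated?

After Rh1: black king on h3; in check: yes, from the white rook on h1.
King squares — g2: attacked by Rg5; h2: attacked by Rh1; g3: attacked by Rg5; g4: attacked by Rg5; h4: attacked by Rh1.
Black has no legal moves → checkmate.

yes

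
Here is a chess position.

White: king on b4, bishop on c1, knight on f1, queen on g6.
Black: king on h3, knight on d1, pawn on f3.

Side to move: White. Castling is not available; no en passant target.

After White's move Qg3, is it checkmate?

yes

After Qg3: black king on h3; in check: yes, from the white queen on g3.
King squares — g2: attacked by Qg3; h2: attacked by Nf1; g3: attacked by Nf1; g4: attacked by Qg3; h4: attacked by Qg3.
Black has no legal moves → checkmate.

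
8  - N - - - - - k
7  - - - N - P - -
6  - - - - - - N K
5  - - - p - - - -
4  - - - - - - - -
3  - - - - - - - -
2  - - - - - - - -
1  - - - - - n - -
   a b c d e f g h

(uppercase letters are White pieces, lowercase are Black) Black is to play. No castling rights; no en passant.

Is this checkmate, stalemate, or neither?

Black to move; black king on h8.
In check: yes, from the white knight on g6.
King squares — g7: attacked by Kh6; h7: attacked by Kh6; g8: attacked by Pf7.
Legal moves for Black: none.
In check with no legal moves → checkmate.

checkmate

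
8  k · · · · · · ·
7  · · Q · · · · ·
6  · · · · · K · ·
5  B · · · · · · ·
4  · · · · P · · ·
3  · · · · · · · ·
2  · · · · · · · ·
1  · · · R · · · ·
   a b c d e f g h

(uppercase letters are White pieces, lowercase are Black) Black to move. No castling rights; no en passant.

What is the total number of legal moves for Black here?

Black to move; king on a8.
In check: no.
Legal moves: none.
Count: 0.

0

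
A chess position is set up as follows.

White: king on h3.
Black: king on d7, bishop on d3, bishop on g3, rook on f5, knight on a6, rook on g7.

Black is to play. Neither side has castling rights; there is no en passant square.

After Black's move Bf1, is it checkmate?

yes

After Bf1: white king on h3; in check: yes, from the black bishop on f1.
King squares — g2: attacked by Bf1; h2: attacked by Bg3; g3: attacked by Rg7; g4: attacked by Rg7; h4: attacked by Bg3.
White has no legal moves → checkmate.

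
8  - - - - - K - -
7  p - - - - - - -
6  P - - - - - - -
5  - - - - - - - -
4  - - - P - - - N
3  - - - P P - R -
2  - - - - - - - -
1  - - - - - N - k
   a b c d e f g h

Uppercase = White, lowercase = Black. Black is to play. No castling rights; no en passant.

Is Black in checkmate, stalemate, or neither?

stalemate

Black to move; black king on h1.
In check: no.
King squares — g1: attacked by Rg3; g2: attacked by Rg3; h2: attacked by Nf1.
Legal moves for Black: none.
Not in check and no legal moves → stalemate.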